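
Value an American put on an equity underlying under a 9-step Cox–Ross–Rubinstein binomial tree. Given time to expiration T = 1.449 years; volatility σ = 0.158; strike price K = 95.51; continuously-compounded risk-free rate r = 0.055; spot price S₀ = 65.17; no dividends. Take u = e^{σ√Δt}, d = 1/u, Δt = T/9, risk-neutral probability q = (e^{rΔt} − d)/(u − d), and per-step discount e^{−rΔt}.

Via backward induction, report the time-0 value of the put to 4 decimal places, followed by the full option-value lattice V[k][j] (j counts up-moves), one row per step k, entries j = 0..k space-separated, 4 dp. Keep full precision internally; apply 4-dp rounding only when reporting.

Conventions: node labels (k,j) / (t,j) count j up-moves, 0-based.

Δt=0.16100  u=1.06545  d=0.93857  q=0.55426  discount=0.99118
step 9 (expiry): payoffs max(K−S,0) = 58.6759 53.6965 48.0440 41.6274 34.3434 26.0746 16.6881 6.0327 0.0000 0.0000
k=8: (k=8,j=0): S=39.2449, K−S=56.2651, hold=55.4231 ⇒ V=56.2651 exercise | (k=8,j=1): S=44.5502, K−S=50.9598, hold=50.1178 ⇒ V=50.9598 exercise | (k=8,j=2): S=50.5726, K−S=44.9374, hold=44.0954 ⇒ V=44.9374 exercise | (k=8,j=3): S=57.4092, K−S=38.1008, hold=37.2588 ⇒ V=38.1008 exercise | (k=8,j=4): S=65.1700, K−S=30.3400, hold=29.4980 ⇒ V=30.3400 exercise | (k=8,j=5): S=73.9799, K−S=21.5301, hold=20.6881 ⇒ V=21.5301 exercise | (k=8,j=6): S=83.9808, K−S=11.5292, hold=10.6872 ⇒ V=11.5292 exercise | (k=8,j=7): S=95.3336, K−S=0.1764, hold=2.6653 ⇒ V=2.6653 continue | (k=8,j=8): S=108.2211, K−S=0.0000, hold=0.0000 ⇒ V=0.0000 continue
k=7: (k=7,j=0): S=41.8135, K−S=53.6965, hold=52.8545 ⇒ V=53.6965 exercise | (k=7,j=1): S=47.4660, K−S=48.0440, hold=47.2020 ⇒ V=48.0440 exercise | (k=7,j=2): S=53.8826, K−S=41.6274, hold=40.7854 ⇒ V=41.6274 exercise | (k=7,j=3): S=61.1666, K−S=34.3434, hold=33.5013 ⇒ V=34.3434 exercise | (k=7,j=4): S=69.4354, K−S=26.0746, hold=25.2326 ⇒ V=26.0746 exercise | (k=7,j=5): S=78.8219, K−S=16.6881, hold=15.8461 ⇒ V=16.6881 exercise | (k=7,j=6): S=89.4773, K−S=6.0327, hold=6.5580 ⇒ V=6.5580 continue | (k=7,j=7): S=101.5732, K−S=0.0000, hold=1.1776 ⇒ V=1.1776 continue
k=6: (k=6,j=0): S=44.5502, K−S=50.9598, hold=50.1178 ⇒ V=50.9598 exercise | (k=6,j=1): S=50.5726, K−S=44.9374, hold=44.0954 ⇒ V=44.9374 exercise | (k=6,j=2): S=57.4092, K−S=38.1008, hold=37.2588 ⇒ V=38.1008 exercise | (k=6,j=3): S=65.1700, K−S=30.3400, hold=29.4980 ⇒ V=30.3400 exercise | (k=6,j=4): S=73.9799, K−S=21.5301, hold=20.6881 ⇒ V=21.5301 exercise | (k=6,j=5): S=83.9808, K−S=11.5292, hold=10.9758 ⇒ V=11.5292 exercise | (k=6,j=6): S=95.3336, K−S=0.1764, hold=3.5443 ⇒ V=3.5443 continue
k=5: (k=5,j=0): S=47.4660, K−S=48.0440, hold=47.2020 ⇒ V=48.0440 exercise | (k=5,j=1): S=53.8826, K−S=41.6274, hold=40.7854 ⇒ V=41.6274 exercise | (k=5,j=2): S=61.1666, K−S=34.3434, hold=33.5013 ⇒ V=34.3434 exercise | (k=5,j=3): S=69.4354, K−S=26.0746, hold=25.2326 ⇒ V=26.0746 exercise | (k=5,j=4): S=78.8219, K−S=16.6881, hold=15.8461 ⇒ V=16.6881 exercise | (k=5,j=5): S=89.4773, K−S=6.0327, hold=7.0409 ⇒ V=7.0409 continue
k=4: (k=4,j=0): S=50.5726, K−S=44.9374, hold=44.0954 ⇒ V=44.9374 exercise | (k=4,j=1): S=57.4092, K−S=38.1008, hold=37.2588 ⇒ V=38.1008 exercise | (k=4,j=2): S=65.1700, K−S=30.3400, hold=29.4980 ⇒ V=30.3400 exercise | (k=4,j=3): S=73.9799, K−S=21.5301, hold=20.6881 ⇒ V=21.5301 exercise | (k=4,j=4): S=83.9808, K−S=11.5292, hold=11.2411 ⇒ V=11.5292 exercise
k=3: (k=3,j=0): S=53.8826, K−S=41.6274, hold=40.7854 ⇒ V=41.6274 exercise | (k=3,j=1): S=61.1666, K−S=34.3434, hold=33.5013 ⇒ V=34.3434 exercise | (k=3,j=2): S=69.4354, K−S=26.0746, hold=25.2326 ⇒ V=26.0746 exercise | (k=3,j=3): S=78.8219, K−S=16.6881, hold=15.8461 ⇒ V=16.6881 exercise
k=2: (k=2,j=0): S=57.4092, K−S=38.1008, hold=37.2588 ⇒ V=38.1008 exercise | (k=2,j=1): S=65.1700, K−S=30.3400, hold=29.4980 ⇒ V=30.3400 exercise | (k=2,j=2): S=73.9799, K−S=21.5301, hold=20.6881 ⇒ V=21.5301 exercise
k=1: (k=1,j=0): S=61.1666, K−S=34.3434, hold=33.5013 ⇒ V=34.3434 exercise | (k=1,j=1): S=69.4354, K−S=26.0746, hold=25.2326 ⇒ V=26.0746 exercise
k=0: (k=0,j=0): S=65.1700, K−S=30.3400, hold=29.4980 ⇒ V=30.3400 exercise

price = 30.3400
tree:
30.3400
34.3434 26.0746
38.1008 30.3400 21.5301
41.6274 34.3434 26.0746 16.6881
44.9374 38.1008 30.3400 21.5301 11.5292
48.0440 41.6274 34.3434 26.0746 16.6881 7.0409
50.9598 44.9374 38.1008 30.3400 21.5301 11.5292 3.5443
53.6965 48.0440 41.6274 34.3434 26.0746 16.6881 6.5580 1.1776
56.2651 50.9598 44.9374 38.1008 30.3400 21.5301 11.5292 2.6653 0.0000
58.6759 53.6965 48.0440 41.6274 34.3434 26.0746 16.6881 6.0327 0.0000 0.0000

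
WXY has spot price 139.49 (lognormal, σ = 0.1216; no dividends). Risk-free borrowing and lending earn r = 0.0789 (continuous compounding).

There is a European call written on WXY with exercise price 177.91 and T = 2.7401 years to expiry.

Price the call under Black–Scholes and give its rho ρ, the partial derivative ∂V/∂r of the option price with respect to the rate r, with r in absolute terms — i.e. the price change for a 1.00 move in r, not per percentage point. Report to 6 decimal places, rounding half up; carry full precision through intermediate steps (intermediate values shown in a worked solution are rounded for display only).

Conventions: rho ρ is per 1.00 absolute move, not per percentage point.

σ√T = 0.1216·√2.7401 = 0.201287
d₁ = (ln(S/K) + (r+σ²/2)T) / (σ√T) = (ln(139.49/177.91) + (0.0789+0.1216²/2)·2.7401) / 0.201287 = (-0.243285 + 0.236452) / 0.201287 = -0.033945
d₂ = d₁ − σ√T = -0.033945 − 0.201287 = -0.235232
e^{−rT} = 0.805579
N(d₁) = 0.486461,  N(d₂) = 0.407014
Call price V = S·N(d₁) − K·e^{−rT}·N(d₂) = 67.856384 − 58.333510 = 9.522874
ρ = K·T·e^{−rT}·N(d₂) = 159.839651

price = 9.522874
ρ = 159.839651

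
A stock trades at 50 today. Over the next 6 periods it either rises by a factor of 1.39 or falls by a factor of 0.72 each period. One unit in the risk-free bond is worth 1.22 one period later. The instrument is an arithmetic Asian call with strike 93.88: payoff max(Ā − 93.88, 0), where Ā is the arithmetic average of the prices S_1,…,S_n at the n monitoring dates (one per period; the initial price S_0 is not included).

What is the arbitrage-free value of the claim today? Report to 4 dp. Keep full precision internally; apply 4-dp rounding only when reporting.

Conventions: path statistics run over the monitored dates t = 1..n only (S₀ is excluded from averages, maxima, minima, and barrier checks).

price = 7.6837

No-arbitrage gives p* = (R−d)/(u−d) = 0.7463: enumerate every path, weight its payoff by its p*-probability, and discount by R^6.
Enumerate all 2^6 = 64 price paths (U = up ×1.39, D = down ×0.72); each path with k up-moves has probability p*^k·(1−p*)^(6−k).
DDDDDD: Ā=18.4433, payoff=0.0000, prob=0.000267
UDDDDD: Ā=35.6058, payoff=0.0000, prob=0.000785
DUDDDD: Ā=30.0224, payoff=0.0000, prob=0.000785
UUDDDD: Ā=57.9600, payoff=0.0000, prob=0.002308
DDUDDD: Ā=26.0024, payoff=0.0000, prob=0.000785
UDUDDD: Ā=50.1991, payoff=0.0000, prob=0.002308
DUUDDD: Ā=44.6158, payoff=0.0000, prob=0.002308
UUUDDD: Ā=86.1333, payoff=0.0000, prob=0.006789
DDDUDD: Ā=23.1080, payoff=0.0000, prob=0.000785
UDDUDD: Ā=44.6113, payoff=0.0000, prob=0.002308
DUDUDD: Ā=39.0280, payoff=0.0000, prob=0.002308
UUDUDD: Ā=75.3457, payoff=0.0000, prob=0.006789
DDUUDD: Ā=35.0080, payoff=0.0000, prob=0.002308
UDUUDD: Ā=67.5849, payoff=0.0000, prob=0.006789
DUUUDD: Ā=62.0015, payoff=0.0000, prob=0.006789
UUUUDD: Ā=119.6974, payoff=25.8174, prob=0.019968
DDDDUD: Ā=21.0241, payoff=0.0000, prob=0.000785
UDDDUD: Ā=40.5881, payoff=0.0000, prob=0.002308
DUDDUD: Ā=35.0048, payoff=0.0000, prob=0.002308
UUDDUD: Ā=67.5787, payoff=0.0000, prob=0.006789
DDUDUD: Ā=30.9848, payoff=0.0000, prob=0.002308
UDUDUD: Ā=59.8178, payoff=0.0000, prob=0.006789
DUUDUD: Ā=54.2345, payoff=0.0000, prob=0.006789
UUUDUD: Ā=104.7027, payoff=10.8227, prob=0.019968
DDDUUD: Ā=28.0904, payoff=0.0000, prob=0.002308
UDDUUD: Ā=54.2300, payoff=0.0000, prob=0.006789
DUDUUD: Ā=48.6467, payoff=0.0000, prob=0.006789
UUDUUD: Ā=93.9151, payoff=0.0351, prob=0.019968
DDUUUD: Ā=44.6267, payoff=0.0000, prob=0.006789
UDUUUD: Ā=86.1543, payoff=0.0000, prob=0.019968
DUUUUD: Ā=80.5710, payoff=0.0000, prob=0.019968
UUUUUD: Ā=155.5468, payoff=61.6668, prob=0.058729
DDDDDU: Ā=19.5236, payoff=0.0000, prob=0.000785
UDDDDU: Ā=37.6914, payoff=0.0000, prob=0.002308
DUDDDU: Ā=32.1081, payoff=0.0000, prob=0.002308
UUDDDU: Ā=61.9864, payoff=0.0000, prob=0.006789
DDUDDU: Ā=28.0881, payoff=0.0000, prob=0.002308
UDUDDU: Ā=54.2256, payoff=0.0000, prob=0.006789
DUUDDU: Ā=48.6422, payoff=0.0000, prob=0.006789
UUUDDU: Ā=93.9065, payoff=0.0265, prob=0.019968
DDDUDU: Ā=25.1937, payoff=0.0000, prob=0.002308
UDDUDU: Ā=48.6378, payoff=0.0000, prob=0.006789
DUDUDU: Ā=43.0544, payoff=0.0000, prob=0.006789
UUDUDU: Ā=83.1190, payoff=0.0000, prob=0.019968
DDUUDU: Ā=39.0344, payoff=0.0000, prob=0.006789
UDUUDU: Ā=75.3581, payoff=0.0000, prob=0.019968
DUUUDU: Ā=69.7748, payoff=0.0000, prob=0.019968
UUUUDU: Ā=134.7041, payoff=40.8241, prob=0.058729
DDDDUU: Ā=23.1097, payoff=0.0000, prob=0.002308
UDDDUU: Ā=44.6145, payoff=0.0000, prob=0.006789
DUDDUU: Ā=39.0312, payoff=0.0000, prob=0.006789
UUDDUU: Ā=75.3519, payoff=0.0000, prob=0.019968
DDUDUU: Ā=35.0112, payoff=0.0000, prob=0.006789
UDUDUU: Ā=67.5911, payoff=0.0000, prob=0.019968
DUUDUU: Ā=62.0078, payoff=0.0000, prob=0.019968
UUUDUU: Ā=119.7094, payoff=25.8294, prob=0.058729
DDDUUU: Ā=32.1168, payoff=0.0000, prob=0.006789
UDDUUU: Ā=62.0033, payoff=0.0000, prob=0.019968
DUDUUU: Ā=56.4200, payoff=0.0000, prob=0.019968
UUDUUU: Ā=108.9218, payoff=15.0418, prob=0.058729
DDUUUU: Ā=52.4000, payoff=0.0000, prob=0.019968
UDUUUU: Ā=101.1610, payoff=7.2810, prob=0.058729
DUUUUU: Ā=95.5777, payoff=1.6977, prob=0.058729
UUUUUU: Ā=184.5180, payoff=90.6380, prob=0.172731
Price = Σ prob·payoff / R^6 = 25.335656 / 3.297304 = 7.6837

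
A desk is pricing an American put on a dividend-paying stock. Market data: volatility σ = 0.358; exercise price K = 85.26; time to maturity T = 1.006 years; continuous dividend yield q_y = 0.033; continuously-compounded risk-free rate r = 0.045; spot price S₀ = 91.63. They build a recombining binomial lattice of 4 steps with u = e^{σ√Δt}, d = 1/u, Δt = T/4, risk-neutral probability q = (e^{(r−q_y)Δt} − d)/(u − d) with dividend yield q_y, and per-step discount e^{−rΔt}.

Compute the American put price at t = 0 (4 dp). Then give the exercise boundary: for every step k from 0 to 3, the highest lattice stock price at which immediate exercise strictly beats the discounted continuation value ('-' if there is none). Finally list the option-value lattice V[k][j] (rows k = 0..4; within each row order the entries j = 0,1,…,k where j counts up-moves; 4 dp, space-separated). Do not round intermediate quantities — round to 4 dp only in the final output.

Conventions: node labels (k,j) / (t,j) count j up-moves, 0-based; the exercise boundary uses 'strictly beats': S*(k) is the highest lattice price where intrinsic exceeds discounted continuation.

price = 9.1060
boundary = - - - 53.4716
tree:
9.1060
14.4269 3.1734
22.0307 5.9835 0.0000
31.7884 11.2820 0.0000 0.0000
40.5761 21.2726 0.0000 0.0000 0.0000

Δt=0.25150  u=1.19666  d=0.83566  q=0.46361  discount=0.98875
step 4 (expiry): payoffs max(K−S,0) = 40.5761 21.2726 0.0000 0.0000 0.0000
step 3: (k=3,j=0): S=53.4716, K−S=31.7884, hold=31.2709 ⇒ V=31.7884 exercise | (k=3,j=1): S=76.5713, K−S=8.6887, hold=11.2820 ⇒ V=11.2820 continue | (k=3,j=2): S=109.6502, K−S=0.0000, hold=0.0000 ⇒ V=0.0000 continue | (k=3,j=3): S=157.0191, K−S=0.0000, hold=0.0000 ⇒ V=0.0000 continue  boundary S*=53.4716
step 2: (k=2,j=0): S=63.9874, K−S=21.2726, hold=22.0307 ⇒ V=22.0307 continue | (k=2,j=1): S=91.6300, K−S=0.0000, hold=5.9835 ⇒ V=5.9835 continue | (k=2,j=2): S=131.2142, K−S=0.0000, hold=0.0000 ⇒ V=0.0000 continue  boundary S*=-
step 1: (k=1,j=0): S=76.5713, K−S=8.6887, hold=14.4269 ⇒ V=14.4269 continue | (k=1,j=1): S=109.6502, K−S=0.0000, hold=3.1734 ⇒ V=3.1734 continue  boundary S*=-
step 0: (k=0,j=0): S=91.6300, K−S=0.0000, hold=9.1060 ⇒ V=9.1060 continue  boundary S*=-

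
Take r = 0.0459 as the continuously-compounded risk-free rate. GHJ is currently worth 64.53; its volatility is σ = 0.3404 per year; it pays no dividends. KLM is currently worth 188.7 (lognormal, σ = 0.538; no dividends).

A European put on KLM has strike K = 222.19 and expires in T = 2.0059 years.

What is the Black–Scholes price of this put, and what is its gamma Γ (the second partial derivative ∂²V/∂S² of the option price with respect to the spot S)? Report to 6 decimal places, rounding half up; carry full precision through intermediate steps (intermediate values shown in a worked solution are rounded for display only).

price = 65.287899
Γ = 0.002662

σ√T = 0.538·√2.0059 = 0.761968
d₁ = (ln(S/K) + (r+σ²/2)T) / (σ√T) = (ln(188.7/222.19) + (0.0459+0.538²/2)·2.0059) / 0.761968 = (-0.163374 + 0.382369) / 0.761968 = 0.287406
d₂ = d₁ − σ√T = 0.287406 − 0.761968 = -0.474562
e^{−rT} = 0.912041
N(−d₁) = 0.386901,  N(−d₂) = 0.682451
Put price V = K·e^{−rT}·N(−d₂) − S·N(−d₁) = 138.296069 − 73.008170 = 65.287899
φ(d₁) = (1/√(2π))·e^{−d₁²/2} = 0.382801
Γ = φ(d₁) / (S·σ·√T) = 0.002662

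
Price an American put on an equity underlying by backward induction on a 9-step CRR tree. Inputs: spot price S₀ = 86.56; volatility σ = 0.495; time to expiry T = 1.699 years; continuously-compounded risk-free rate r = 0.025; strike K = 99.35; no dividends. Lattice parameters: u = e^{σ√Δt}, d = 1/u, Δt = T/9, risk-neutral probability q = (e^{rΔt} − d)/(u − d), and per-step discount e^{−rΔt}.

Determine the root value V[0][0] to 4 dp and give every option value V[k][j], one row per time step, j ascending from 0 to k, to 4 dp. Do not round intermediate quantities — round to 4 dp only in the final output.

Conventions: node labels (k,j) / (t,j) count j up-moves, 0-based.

Δt=0.18878  u=1.23995  d=0.80648  q=0.45735  discount=0.99529
step 9 (expiry): payoffs max(K−S,0) = 86.8566 80.1417 69.8177 53.9448 29.5407 0.0000 0.0000 0.0000 0.0000 0.0000
k=8: (k=8,j=0): S=15.4912, K−S=83.8588, hold=83.3910 ⇒ V=83.8588 exercise | (k=8,j=1): S=23.8174, K−S=75.5326, hold=75.0649 ⇒ V=75.5326 exercise | (k=8,j=2): S=36.6186, K−S=62.7314, hold=62.2636 ⇒ V=62.7314 exercise | (k=8,j=3): S=56.3001, K−S=43.0499, hold=42.5821 ⇒ V=43.0499 exercise | (k=8,j=4): S=86.5600, K−S=12.7900, hold=15.9547 ⇒ V=15.9547 continue | (k=8,j=5): S=133.0837, K−S=0.0000, hold=0.0000 ⇒ V=0.0000 continue | (k=8,j=6): S=204.6128, K−S=0.0000, hold=0.0000 ⇒ V=0.0000 continue | (k=8,j=7): S=314.5868, K−S=0.0000, hold=0.0000 ⇒ V=0.0000 continue | (k=8,j=8): S=483.6691, K−S=0.0000, hold=0.0000 ⇒ V=0.0000 continue
k=7: (k=7,j=0): S=19.2083, K−S=80.1417, hold=79.6739 ⇒ V=80.1417 exercise | (k=7,j=1): S=29.5323, K−S=69.8177, hold=69.3499 ⇒ V=69.8177 exercise | (k=7,j=2): S=45.4052, K−S=53.9448, hold=53.4770 ⇒ V=53.9448 exercise | (k=7,j=3): S=69.8093, K−S=29.5407, hold=30.5135 ⇒ V=30.5135 continue | (k=7,j=4): S=107.3300, K−S=0.0000, hold=8.6170 ⇒ V=8.6170 continue | (k=7,j=5): S=165.0171, K−S=0.0000, hold=0.0000 ⇒ V=0.0000 continue | (k=7,j=6): S=253.7095, K−S=0.0000, hold=0.0000 ⇒ V=0.0000 continue | (k=7,j=7): S=390.0717, K−S=0.0000, hold=0.0000 ⇒ V=0.0000 continue
k=6: (k=6,j=0): S=23.8174, K−S=75.5326, hold=75.0649 ⇒ V=75.5326 exercise | (k=6,j=1): S=36.6186, K−S=62.7314, hold=62.2636 ⇒ V=62.7314 exercise | (k=6,j=2): S=56.3001, K−S=43.0499, hold=43.0249 ⇒ V=43.0499 exercise | (k=6,j=3): S=86.5600, K−S=12.7900, hold=20.4026 ⇒ V=20.4026 continue | (k=6,j=4): S=133.0837, K−S=0.0000, hold=4.6540 ⇒ V=4.6540 continue | (k=6,j=5): S=204.6128, K−S=0.0000, hold=0.0000 ⇒ V=0.0000 continue | (k=6,j=6): S=314.5868, K−S=0.0000, hold=0.0000 ⇒ V=0.0000 continue
k=5: (k=5,j=0): S=29.5323, K−S=69.8177, hold=69.3499 ⇒ V=69.8177 exercise | (k=5,j=1): S=45.4052, K−S=53.9448, hold=53.4770 ⇒ V=53.9448 exercise | (k=5,j=2): S=69.8093, K−S=29.5407, hold=32.5382 ⇒ V=32.5382 continue | (k=5,j=3): S=107.3300, K−S=0.0000, hold=13.1378 ⇒ V=13.1378 continue | (k=5,j=4): S=165.0171, K−S=0.0000, hold=2.5136 ⇒ V=2.5136 continue | (k=5,j=5): S=253.7095, K−S=0.0000, hold=0.0000 ⇒ V=0.0000 continue
k=4: (k=4,j=0): S=36.6186, K−S=62.7314, hold=62.2636 ⇒ V=62.7314 exercise | (k=4,j=1): S=56.3001, K−S=43.0499, hold=43.9465 ⇒ V=43.9465 continue | (k=4,j=2): S=86.5600, K−S=12.7900, hold=23.5539 ⇒ V=23.5539 continue | (k=4,j=3): S=133.0837, K−S=0.0000, hold=8.2398 ⇒ V=8.2398 continue | (k=4,j=4): S=204.6128, K−S=0.0000, hold=1.3576 ⇒ V=1.3576 continue
k=3: (k=3,j=0): S=45.4052, K−S=53.9448, hold=53.8852 ⇒ V=53.9448 exercise | (k=3,j=1): S=69.8093, K−S=29.5407, hold=34.4569 ⇒ V=34.4569 continue | (k=3,j=2): S=107.3300, K−S=0.0000, hold=16.4721 ⇒ V=16.4721 continue | (k=3,j=3): S=165.0171, K−S=0.0000, hold=5.0682 ⇒ V=5.0682 continue
k=2: (k=2,j=0): S=56.3001, K−S=43.0499, hold=44.8200 ⇒ V=44.8200 continue | (k=2,j=1): S=86.5600, K−S=12.7900, hold=26.1080 ⇒ V=26.1080 continue | (k=2,j=2): S=133.0837, K−S=0.0000, hold=11.2035 ⇒ V=11.2035 continue
k=1: (k=1,j=0): S=69.8093, K−S=29.5407, hold=36.0913 ⇒ V=36.0913 continue | (k=1,j=1): S=107.3300, K−S=0.0000, hold=19.2006 ⇒ V=19.2006 continue
k=0: (k=0,j=0): S=86.5600, K−S=12.7900, hold=28.2327 ⇒ V=28.2327 continue

price = 28.2327
tree:
28.2327
36.0913 19.2006
44.8200 26.1080 11.2035
53.9448 34.4569 16.4721 5.0682
62.7314 43.9465 23.5539 8.2398 1.3576
69.8177 53.9448 32.5382 13.1378 2.5136 0.0000
75.5326 62.7314 43.0499 20.4026 4.6540 0.0000 0.0000
80.1417 69.8177 53.9448 30.5135 8.6170 0.0000 0.0000 0.0000
83.8588 75.5326 62.7314 43.0499 15.9547 0.0000 0.0000 0.0000 0.0000
86.8566 80.1417 69.8177 53.9448 29.5407 0.0000 0.0000 0.0000 0.0000 0.0000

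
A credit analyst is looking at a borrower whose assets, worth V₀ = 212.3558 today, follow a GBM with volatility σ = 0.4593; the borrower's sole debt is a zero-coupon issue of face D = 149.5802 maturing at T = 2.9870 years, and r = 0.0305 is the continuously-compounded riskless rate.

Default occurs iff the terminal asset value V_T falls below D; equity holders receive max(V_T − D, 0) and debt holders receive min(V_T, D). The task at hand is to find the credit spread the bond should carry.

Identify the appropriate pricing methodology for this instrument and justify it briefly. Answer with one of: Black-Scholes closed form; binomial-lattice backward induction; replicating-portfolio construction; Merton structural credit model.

Key observation: the data describe a firm's assets (V₀ = 212.3558, GBM) and a single zero-coupon debt of face 149.5802, so credit quantities follow from equity-as-call in the structural model.

framework: Merton structural credit model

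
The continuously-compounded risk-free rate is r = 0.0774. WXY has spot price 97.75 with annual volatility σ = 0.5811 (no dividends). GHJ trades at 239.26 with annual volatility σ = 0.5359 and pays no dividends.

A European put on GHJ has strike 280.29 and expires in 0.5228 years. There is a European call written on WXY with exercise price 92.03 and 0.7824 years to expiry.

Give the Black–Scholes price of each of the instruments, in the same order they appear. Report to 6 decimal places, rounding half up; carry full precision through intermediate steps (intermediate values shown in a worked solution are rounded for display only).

price(GHJ put K=280.29) = 55.776861
price(WXY call K=92.03) = 24.763749

[GHJ put K=280.29]
σ√T = 0.5359·√0.5228 = 0.387482
d₁ = (ln(S/K) + (r+σ²/2)T) / (σ√T) = (ln(239.26/280.29) + (0.0774+0.5359²/2)·0.5228) / 0.387482 = (-0.158274 + 0.115536) / 0.387482 = -0.110297
d₂ = d₁ − σ√T = -0.110297 − 0.387482 = -0.497779
e^{−rT} = 0.960343
N(−d₁) = 0.543913,  N(−d₂) = 0.690680
price = K·e^{−rT}·N(−d₂) − S·N(−d₁) = 185.913499 − 130.136638 = 55.776861
[WXY call K=92.03]
σ√T = 0.5811·√0.7824 = 0.514003
d₁ = (ln(S/K) + (r+σ²/2)T) / (σ√T) = (ln(97.75/92.03) + (0.0774+0.5811²/2)·0.7824) / 0.514003 = (0.060299 + 0.192657) / 0.514003 = 0.492129
d₂ = d₁ − σ√T = 0.492129 − 0.514003 = -0.021873
e^{−rT} = 0.941239
N(d₁) = 0.688686,  N(d₂) = 0.491274
price = S·N(d₁) − K·e^{−rT}·N(d₂) = 67.319056 − 42.555307 = 24.763749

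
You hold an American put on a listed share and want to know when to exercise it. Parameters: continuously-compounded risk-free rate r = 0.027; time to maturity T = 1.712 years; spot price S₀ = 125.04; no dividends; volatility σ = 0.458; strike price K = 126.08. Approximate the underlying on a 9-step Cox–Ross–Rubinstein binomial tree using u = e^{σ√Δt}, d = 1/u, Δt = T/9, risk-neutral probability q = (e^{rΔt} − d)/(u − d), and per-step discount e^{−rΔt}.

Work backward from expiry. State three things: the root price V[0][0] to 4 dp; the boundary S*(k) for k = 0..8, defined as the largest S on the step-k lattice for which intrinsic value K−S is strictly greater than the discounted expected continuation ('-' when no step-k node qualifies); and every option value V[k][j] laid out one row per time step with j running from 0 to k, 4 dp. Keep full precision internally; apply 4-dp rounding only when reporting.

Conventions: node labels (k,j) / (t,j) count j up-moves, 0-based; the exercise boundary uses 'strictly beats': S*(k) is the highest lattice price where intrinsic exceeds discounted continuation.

params: Δt=0.19022 u=1.22110 d=0.81893 q=0.46303 e^(-rΔt)=0.99488
t_9 payoffs: 105.3653 95.1924 80.0238 57.4060 23.6807 0.0000 0.0000 0.0000 0.0000 0.0000
t_8: node(8,0) S=25.2948 payoff=100.7852 vs cont=100.1393 → 100.7852 [stop]  node(8,1) S=37.7169 payoff=88.3631 vs cont=87.7172 → 88.3631 [stop]  node(8,2) S=56.2393 payoff=69.8407 vs cont=69.1948 → 69.8407 [stop]  node(8,3) S=83.8580 payoff=42.2220 vs cont=41.5761 → 42.2220 [stop]  node(8,4) S=125.0400 payoff=1.0400 vs cont=12.6507 → 12.6507 [wait]  node(8,5) S=186.4461 payoff=0.0000 vs cont=0.0000 → 0.0000 [wait]  node(8,6) S=278.0083 payoff=0.0000 vs cont=0.0000 → 0.0000 [wait]  node(8,7) S=414.5358 payoff=0.0000 vs cont=0.0000 → 0.0000 [wait]  node(8,8) S=618.1109 payoff=0.0000 vs cont=0.0000 → 0.0000 [wait]  ⇒ S*(8)=83.8580
t_7: node(7,0) S=30.8876 payoff=95.1924 vs cont=94.5465 → 95.1924 [stop]  node(7,1) S=46.0562 payoff=80.0238 vs cont=79.3779 → 80.0238 [stop]  node(7,2) S=68.6740 payoff=57.4060 vs cont=56.7601 → 57.4060 [stop]  node(7,3) S=102.3993 payoff=23.6807 vs cont=28.3834 → 28.3834 [wait]  node(7,4) S=152.6867 payoff=0.0000 vs cont=6.7582 → 6.7582 [wait]  node(7,5) S=227.6698 payoff=0.0000 vs cont=0.0000 → 0.0000 [wait]  node(7,6) S=339.4766 payoff=0.0000 vs cont=0.0000 → 0.0000 [wait]  node(7,7) S=506.1908 payoff=0.0000 vs cont=0.0000 → 0.0000 [wait]  ⇒ S*(7)=68.6740
t_6: node(6,0) S=37.7169 payoff=88.3631 vs cont=87.7172 → 88.3631 [stop]  node(6,1) S=56.2393 payoff=69.8407 vs cont=69.1948 → 69.8407 [stop]  node(6,2) S=83.8580 payoff=42.2220 vs cont=43.7424 → 43.7424 [wait]  node(6,3) S=125.0400 payoff=1.0400 vs cont=18.2762 → 18.2762 [wait]  node(6,4) S=186.4461 payoff=0.0000 vs cont=3.6104 → 3.6104 [wait]  node(6,5) S=278.0083 payoff=0.0000 vs cont=0.0000 → 0.0000 [wait]  node(6,6) S=414.5358 payoff=0.0000 vs cont=0.0000 → 0.0000 [wait]  ⇒ S*(6)=56.2393
t_5: node(5,0) S=46.0562 payoff=80.0238 vs cont=79.3779 → 80.0238 [stop]  node(5,1) S=68.6740 payoff=57.4060 vs cont=57.4605 → 57.4605 [wait]  node(5,2) S=102.3993 payoff=23.6807 vs cont=31.7871 → 31.7871 [wait]  node(5,3) S=152.6867 payoff=0.0000 vs cont=11.4266 → 11.4266 [wait]  node(5,4) S=227.6698 payoff=0.0000 vs cont=1.9287 → 1.9287 [wait]  node(5,5) S=339.4766 payoff=0.0000 vs cont=0.0000 → 0.0000 [wait]  ⇒ S*(5)=46.0562
t_4: node(4,0) S=56.2393 payoff=69.8407 vs cont=69.2199 → 69.8407 [stop]  node(4,1) S=83.8580 payoff=42.2220 vs cont=45.3395 → 45.3395 [wait]  node(4,2) S=125.0400 payoff=1.0400 vs cont=22.2451 → 22.2451 [wait]  node(4,3) S=186.4461 payoff=0.0000 vs cont=6.9928 → 6.9928 [wait]  node(4,4) S=278.0083 payoff=0.0000 vs cont=1.0304 → 1.0304 [wait]  ⇒ S*(4)=56.2393
t_3: node(3,0) S=68.6740 payoff=57.4060 vs cont=58.1962 → 58.1962 [wait]  node(3,1) S=102.3993 payoff=23.6807 vs cont=34.4686 → 34.4686 [wait]  node(3,2) S=152.6867 payoff=0.0000 vs cont=15.1050 → 15.1050 [wait]  node(3,3) S=227.6698 payoff=0.0000 vs cont=4.2103 → 4.2103 [wait]  ⇒ S*(3)=-
t_2: node(2,0) S=83.8580 payoff=42.2220 vs cont=46.9677 → 46.9677 [wait]  node(2,1) S=125.0400 payoff=1.0400 vs cont=25.3720 → 25.3720 [wait]  node(2,2) S=186.4461 payoff=0.0000 vs cont=10.0089 → 10.0089 [wait]  ⇒ S*(2)=-
t_1: node(1,0) S=102.3993 payoff=23.6807 vs cont=36.7789 → 36.7789 [wait]  node(1,1) S=152.6867 payoff=0.0000 vs cont=18.1649 → 18.1649 [wait]  ⇒ S*(1)=-
t_0: node(0,0) S=125.0400 payoff=1.0400 vs cont=28.0158 → 28.0158 [wait]  ⇒ S*(0)=-

price = 28.0158
boundary = - - - - 56.2393 46.0562 56.2393 68.6740 83.8580
tree:
28.0158
36.7789 18.1649
46.9677 25.3720 10.0089
58.1962 34.4686 15.1050 4.2103
69.8407 45.3395 22.2451 6.9928 1.0304
80.0238 57.4605 31.7871 11.4266 1.9287 0.0000
88.3631 69.8407 43.7424 18.2762 3.6104 0.0000 0.0000
95.1924 80.0238 57.4060 28.3834 6.7582 0.0000 0.0000 0.0000
100.7852 88.3631 69.8407 42.2220 12.6507 0.0000 0.0000 0.0000 0.0000
105.3653 95.1924 80.0238 57.4060 23.6807 0.0000 0.0000 0.0000 0.0000 0.0000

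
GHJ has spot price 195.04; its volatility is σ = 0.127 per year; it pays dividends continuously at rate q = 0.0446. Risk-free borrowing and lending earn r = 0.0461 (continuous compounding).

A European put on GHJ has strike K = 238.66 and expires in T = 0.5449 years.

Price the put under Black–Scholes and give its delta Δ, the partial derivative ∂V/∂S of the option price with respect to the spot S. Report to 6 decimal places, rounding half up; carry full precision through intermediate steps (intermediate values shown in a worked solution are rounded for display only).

σ√T = 0.127·√0.5449 = 0.093748
d₁ = (ln(S/K) + (r−q+σ²/2)T) / (σ√T) = (ln(195.04/238.66) + (0.0461−0.0446+0.127²/2)·0.5449) / 0.093748 = (-0.201835 + 0.005212) / 0.093748 = -2.097362
d₂ = d₁ − σ√T = -2.097362 − 0.093748 = -2.191110
e^{−rT} = 0.975193
e^{−qT} = 0.975990
N(−d₁) = 0.982019,  N(−d₂) = 0.985778
Put price V = K·e^{−rT}·N(−d₂) − S·e^{−qT}·N(−d₁) = 229.429560 − 186.934400 = 42.495160
Δ = −e^{−qT}·N(−d₁) = -0.958441

price = 42.495160
Δ = -0.958441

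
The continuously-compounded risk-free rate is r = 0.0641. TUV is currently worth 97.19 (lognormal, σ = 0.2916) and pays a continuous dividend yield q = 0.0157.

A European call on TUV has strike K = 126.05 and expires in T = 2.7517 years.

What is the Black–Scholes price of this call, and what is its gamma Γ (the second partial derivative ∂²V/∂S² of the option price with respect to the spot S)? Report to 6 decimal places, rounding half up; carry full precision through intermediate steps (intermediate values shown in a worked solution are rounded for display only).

price = 13.333402
Γ = 0.008125

σ√T = 0.2916·√2.7517 = 0.483713
d₁ = (ln(S/K) + (r−q+σ²/2)T) / (σ√T) = (ln(97.19/126.05) + (0.0641−0.0157+0.2916²/2)·2.7517) / 0.483713 = (-0.260011 + 0.250172) / 0.483713 = -0.020341
d₂ = d₁ − σ√T = -0.020341 − 0.483713 = -0.504054
e^{−rT} = 0.838296
e^{−qT} = 0.957718
N(d₁) = 0.491886,  N(d₂) = 0.307112
Call price V = S·e^{−qT}·N(d₁) − K·e^{−rT}·N(d₂) = 45.785027 − 32.451624 = 13.333402
φ(d₁) = (1/√(2π))·e^{−d₁²/2} = 0.398860
Γ = e^{−qT}·φ(d₁) / (S·σ·√T) = 0.008125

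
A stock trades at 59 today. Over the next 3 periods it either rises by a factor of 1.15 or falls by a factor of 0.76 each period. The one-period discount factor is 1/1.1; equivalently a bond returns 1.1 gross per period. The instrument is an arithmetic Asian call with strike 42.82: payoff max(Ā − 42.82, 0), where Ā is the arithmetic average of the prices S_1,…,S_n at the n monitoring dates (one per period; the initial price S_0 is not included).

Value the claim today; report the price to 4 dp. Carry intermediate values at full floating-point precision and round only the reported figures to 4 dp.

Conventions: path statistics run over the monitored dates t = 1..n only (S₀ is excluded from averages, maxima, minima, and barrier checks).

price = 21.6772

Risk-neutral up-probability p* = (R−d)/(u−d) = (1.1−0.76)/(1.15−0.76) = 0.8718; the claim prices as the p*-weighted sum of path payoffs discounted by R^3.
Enumerate all 2^3 = 8 price paths (U = up ×1.15, D = down ×0.76); each path with k up-moves has probability p*^k·(1−p*)^(3−k).
DDD: Ā=34.9393, payoff=0.0000, prob=0.002107
UDD: Ā=52.8687, payoff=10.0487, prob=0.014329
DUD: Ā=45.1987, payoff=2.3787, prob=0.014329
UUD: Ā=68.3928, payoff=25.5728, prob=0.097439
DDU: Ā=39.3695, payoff=0.0000, prob=0.014329
UDU: Ā=59.5723, payoff=16.7523, prob=0.097439
DUU: Ā=51.9023, payoff=9.0823, prob=0.097439
UUU: Ā=78.5364, payoff=35.7164, prob=0.662587
Price = Σ prob·payoff / R^3 = 28.852383 / 1.331000 = 21.6772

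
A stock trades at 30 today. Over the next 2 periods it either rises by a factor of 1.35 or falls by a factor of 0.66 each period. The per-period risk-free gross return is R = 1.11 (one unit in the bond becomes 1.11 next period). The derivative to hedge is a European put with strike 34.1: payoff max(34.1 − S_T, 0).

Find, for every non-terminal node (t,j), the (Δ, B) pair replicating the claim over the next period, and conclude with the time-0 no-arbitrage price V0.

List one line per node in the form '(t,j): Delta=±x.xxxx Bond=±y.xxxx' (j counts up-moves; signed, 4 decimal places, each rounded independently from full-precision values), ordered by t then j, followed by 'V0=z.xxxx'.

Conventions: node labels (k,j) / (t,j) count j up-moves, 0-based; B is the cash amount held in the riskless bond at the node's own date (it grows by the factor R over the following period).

(0,0): Delta=-0.4160 Bond=17.2591
(1,0): Delta=-1.0000 Bond=30.7207
(1,1): Delta=-0.2637 Bond=12.9906
V0=4.7790

No-arbitrage ⇒ martingale measure with p* = (R−d)/(u−d) = 0.6522.
Payoffs at expiry: V(2,0)=21.0320, V(2,1)=7.3700, V(2,2)=0.0000
(1,0): S=19.8000. Δ = (V_up−V_dn)/(S_up−S_dn) = (7.3700−21.0320)/(26.7300−13.0680) = -1.0000. V = [p*·7.3700 + (1−p*)·21.0320]/1.11 = 10.9207. B = V − Δ·S = 30.7207.
(1,1): S=40.5000. Δ = (V_up−V_dn)/(S_up−S_dn) = (0.0000−7.3700)/(54.6750−26.7300) = -0.2637. V = [p*·0.0000 + (1−p*)·7.3700]/1.11 = 2.3094. B = V − Δ·S = 12.9906.
(0,0): S=30.0000. Δ = (V_up−V_dn)/(S_up−S_dn) = (2.3094−10.9207)/(40.5000−19.8000) = -0.4160. V = [p*·2.3094 + (1−p*)·10.9207]/1.11 = 4.7790. B = V − Δ·S = 17.2591.
As a check, the time-0 holding Δ(0,0)·S0 + B(0,0) comes to 4.7790 — exactly V0.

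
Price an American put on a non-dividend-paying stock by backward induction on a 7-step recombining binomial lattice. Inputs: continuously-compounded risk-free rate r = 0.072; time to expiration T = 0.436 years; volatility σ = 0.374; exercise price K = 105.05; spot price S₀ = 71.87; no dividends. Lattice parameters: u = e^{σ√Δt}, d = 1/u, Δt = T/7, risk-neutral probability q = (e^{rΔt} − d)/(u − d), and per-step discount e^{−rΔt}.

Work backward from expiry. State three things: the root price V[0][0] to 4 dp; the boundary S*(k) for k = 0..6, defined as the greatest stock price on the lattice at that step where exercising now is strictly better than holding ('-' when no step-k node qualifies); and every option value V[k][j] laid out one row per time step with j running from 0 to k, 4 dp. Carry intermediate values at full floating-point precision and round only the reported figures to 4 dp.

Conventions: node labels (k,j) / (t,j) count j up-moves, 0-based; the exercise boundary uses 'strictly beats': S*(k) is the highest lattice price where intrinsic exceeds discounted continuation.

price = 33.1800
boundary = 71.8700 65.4652 71.8700 78.9014 71.8700 78.9014 86.6206
tree:
33.1800
39.5848 26.1593
45.4187 33.1800 19.3938
50.7328 39.5848 26.1486 12.8326
55.5734 45.4187 33.1800 18.7927 7.0049
59.9825 50.7328 39.5848 26.1486 11.6267 2.4594
63.9987 55.5734 45.4187 33.1800 18.4294 4.9480 0.0000
67.6571 59.9825 50.7328 39.5848 26.1486 9.9549 0.0000 0.0000

Δt=0.06229  u=1.09783  d=0.91088  q=0.50072  discount=0.99553
step 7 (expiry): payoffs max(K−S,0) = 67.6571 59.9825 50.7328 39.5848 26.1486 9.9549 0.0000 0.0000
step 6: (k=6,j=0): S=41.0513, K−S=63.9987, hold=63.5287 ⇒ V=63.9987 exercise | (k=6,j=1): S=49.4766, K−S=55.5734, hold=55.1033 ⇒ V=55.5734 exercise | (k=6,j=2): S=59.6313, K−S=45.4187, hold=44.9487 ⇒ V=45.4187 exercise | (k=6,j=3): S=71.8700, K−S=33.1800, hold=32.7100 ⇒ V=33.1800 exercise | (k=6,j=4): S=86.6206, K−S=18.4294, hold=17.9593 ⇒ V=18.4294 exercise | (k=6,j=5): S=104.3987, K−S=0.6513, hold=4.9480 ⇒ V=4.9480 continue | (k=6,j=6): S=125.8255, K−S=0.0000, hold=0.0000 ⇒ V=0.0000 continue  boundary S*=86.6206
step 5: (k=5,j=0): S=45.0675, K−S=59.9825, hold=59.5125 ⇒ V=59.9825 exercise | (k=5,j=1): S=54.3172, K−S=50.7328, hold=50.2628 ⇒ V=50.7328 exercise | (k=5,j=2): S=65.4652, K−S=39.5848, hold=39.1147 ⇒ V=39.5848 exercise | (k=5,j=3): S=78.9014, K−S=26.1486, hold=25.6786 ⇒ V=26.1486 exercise | (k=5,j=4): S=95.0951, K−S=9.9549, hold=11.6267 ⇒ V=11.6267 continue | (k=5,j=5): S=114.6125, K−S=0.0000, hold=2.4594 ⇒ V=2.4594 continue  boundary S*=78.9014
step 4: (k=4,j=0): S=49.4766, K−S=55.5734, hold=55.1033 ⇒ V=55.5734 exercise | (k=4,j=1): S=59.6313, K−S=45.4187, hold=44.9487 ⇒ V=45.4187 exercise | (k=4,j=2): S=71.8700, K−S=33.1800, hold=32.7100 ⇒ V=33.1800 exercise | (k=4,j=3): S=86.6206, K−S=18.4294, hold=18.7927 ⇒ V=18.7927 continue | (k=4,j=4): S=104.3987, K−S=0.6513, hold=7.0049 ⇒ V=7.0049 continue  boundary S*=71.8700
step 3: (k=3,j=0): S=54.3172, K−S=50.7328, hold=50.2628 ⇒ V=50.7328 exercise | (k=3,j=1): S=65.4652, K−S=39.5848, hold=39.1147 ⇒ V=39.5848 exercise | (k=3,j=2): S=78.9014, K−S=26.1486, hold=25.8597 ⇒ V=26.1486 exercise | (k=3,j=3): S=95.0951, K−S=9.9549, hold=12.8326 ⇒ V=12.8326 continue  boundary S*=78.9014
step 2: (k=2,j=0): S=59.6313, K−S=45.4187, hold=44.9487 ⇒ V=45.4187 exercise | (k=2,j=1): S=71.8700, K−S=33.1800, hold=32.7100 ⇒ V=33.1800 exercise | (k=2,j=2): S=86.6206, K−S=18.4294, hold=19.3938 ⇒ V=19.3938 continue  boundary S*=71.8700
step 1: (k=1,j=0): S=65.4652, K−S=39.5848, hold=39.1147 ⇒ V=39.5848 exercise | (k=1,j=1): S=78.9014, K−S=26.1486, hold=26.1593 ⇒ V=26.1593 continue  boundary S*=65.4652
step 0: (k=0,j=0): S=71.8700, K−S=33.1800, hold=32.7153 ⇒ V=33.1800 exercise  boundary S*=71.8700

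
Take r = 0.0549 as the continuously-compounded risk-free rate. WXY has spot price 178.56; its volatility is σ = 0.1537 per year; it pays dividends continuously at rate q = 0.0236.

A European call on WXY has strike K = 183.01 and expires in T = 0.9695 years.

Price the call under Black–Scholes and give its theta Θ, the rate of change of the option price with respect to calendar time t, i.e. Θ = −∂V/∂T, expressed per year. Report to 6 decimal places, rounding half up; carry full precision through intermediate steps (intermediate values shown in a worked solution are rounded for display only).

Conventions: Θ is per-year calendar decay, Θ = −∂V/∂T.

σ√T = 0.1537·√0.9695 = 0.151338
d₁ = (ln(S/K) + (r−q+σ²/2)T) / (σ√T) = (ln(178.56/183.01) + (0.0549−0.0236+0.1537²/2)·0.9695) / 0.151338 = (-0.024616 + 0.041797) / 0.151338 = 0.113526
d₂ = d₁ − σ√T = 0.113526 − 0.151338 = -0.037812
e^{−rT} = 0.948166
e^{−qT} = 0.977380
N(d₁) = 0.545193,  N(d₂) = 0.484919
Call price V = S·e^{−qT}·N(d₁) − K·e^{−rT}·N(d₂) = 95.147622 − 84.145009 = 11.002613
φ(d₁) = (1/√(2π))·e^{−d₁²/2} = 0.396380
Θ = −S·e^{−qT}·φ(d₁)·σ/(2√T) + q·S·e^{−qT}·N(d₁) − r·K·e^{−rT}·N(d₂) = −5.399193 + 2.245484 − 4.619561 = -7.773270

price = 11.002613
Θ = -7.773270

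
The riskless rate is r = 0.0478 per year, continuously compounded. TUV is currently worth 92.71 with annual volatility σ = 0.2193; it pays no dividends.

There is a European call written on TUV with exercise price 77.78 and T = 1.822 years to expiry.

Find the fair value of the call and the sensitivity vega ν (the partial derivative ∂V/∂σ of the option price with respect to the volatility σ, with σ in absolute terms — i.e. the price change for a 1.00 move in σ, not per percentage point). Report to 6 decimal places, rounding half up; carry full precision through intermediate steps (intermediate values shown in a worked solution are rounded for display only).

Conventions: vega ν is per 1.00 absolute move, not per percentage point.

price = 23.874177
ν = 29.208788

σ√T = 0.2193·√1.822 = 0.296014
d₁ = (ln(S/K) + (r+σ²/2)T) / (σ√T) = (ln(92.71/77.78) + (0.0478+0.2193²/2)·1.822) / 0.296014 = (0.175592 + 0.130904) / 0.296014 = 1.035409
d₂ = d₁ − σ√T = 1.035409 − 0.296014 = 0.739394
e^{−rT} = 0.916593
N(d₁) = 0.849761,  N(d₂) = 0.770166
Call price V = S·N(d₁) − K·e^{−rT}·N(d₂) = 78.781338 − 54.907162 = 23.874177
φ(d₁) = (1/√(2π))·e^{−d₁²/2} = 0.233406
ν = S·φ(d₁)·√T = 29.208788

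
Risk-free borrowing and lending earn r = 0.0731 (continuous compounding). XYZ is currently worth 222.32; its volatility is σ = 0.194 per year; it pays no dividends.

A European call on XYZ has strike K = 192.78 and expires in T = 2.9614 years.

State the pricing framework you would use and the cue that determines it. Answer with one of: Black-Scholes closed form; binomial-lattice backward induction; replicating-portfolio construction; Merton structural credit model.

Key observation: everything needed for the exact continuous-time valuation of the European call on XYZ (strike 192.78) is given, and no feature rules the closed form out.

framework: Black-Scholes closed form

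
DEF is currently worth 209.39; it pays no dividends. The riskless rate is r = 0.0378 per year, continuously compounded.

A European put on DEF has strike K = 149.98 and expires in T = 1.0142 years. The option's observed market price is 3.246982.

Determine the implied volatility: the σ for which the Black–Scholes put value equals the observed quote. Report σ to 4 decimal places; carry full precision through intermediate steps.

sigma = 0.3151

At σ = 0.3151 the Black–Scholes value reproduces the quote:
σ√T = 0.3151·√1.0142 = 0.317329
d₁ = (ln(S/K) + (r+σ²/2)T) / (σ√T) = (ln(209.39/149.98) + (0.0378+0.3151²/2)·1.0142) / 0.317329 = (0.333697 + 0.088686) / 0.317329 = 1.331053
d₂ = d₁ − σ√T = 1.331053 − 0.317329 = 1.013724
e^{−rT} = 0.962389
N(−d₁) = 0.091586,  N(−d₂) = 0.155357
V = K·e^{−rT}·N(−d₂) − S·N(−d₁) = 22.424114 − 19.177131 = 3.246982 (the quoted price), and the Black–Scholes price is strictly increasing in σ, so σ is unique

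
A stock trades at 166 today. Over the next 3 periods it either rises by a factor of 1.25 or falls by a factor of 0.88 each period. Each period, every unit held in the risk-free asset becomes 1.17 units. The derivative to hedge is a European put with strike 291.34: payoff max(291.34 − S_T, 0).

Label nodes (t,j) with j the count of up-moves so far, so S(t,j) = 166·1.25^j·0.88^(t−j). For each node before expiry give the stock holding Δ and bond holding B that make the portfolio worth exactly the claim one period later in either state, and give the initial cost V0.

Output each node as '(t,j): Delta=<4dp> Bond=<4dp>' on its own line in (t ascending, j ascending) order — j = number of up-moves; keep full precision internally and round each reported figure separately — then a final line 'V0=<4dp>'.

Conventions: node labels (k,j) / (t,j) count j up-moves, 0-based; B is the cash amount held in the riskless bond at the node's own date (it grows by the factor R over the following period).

(0,0): Delta=-0.7598 Bond=151.9103
(1,0): Delta=-1.0000 Bond=212.8278
(1,1): Delta=-0.7131 Bond=168.0543
(2,0): Delta=-1.0000 Bond=249.0085
(2,1): Delta=-1.0000 Bond=249.0085
(2,2): Delta=-0.6574 Bond=182.1726
V0=25.7884

No-arbitrage ⇒ martingale measure with p* = (R−d)/(u−d) = 0.7838.
Payoffs at expiry: V(3,0)=178.2156, V(3,1)=130.6520, V(3,2)=63.0900, V(3,3)=0.0000
Node (2,0) S=128.5504: V=(p*·130.6520+(1−p*)·178.2156)/1.17=120.4581; Δ=(130.6520−178.2156)/(160.6880−113.1244)=-1.0000; B=V−Δ·S=249.0085
Node (2,1) S=182.6000: V=(p*·63.0900+(1−p*)·130.6520)/1.17=66.4085; Δ=(63.0900−130.6520)/(228.2500−160.6880)=-1.0000; B=V−Δ·S=249.0085
Node (2,2) S=259.3750: V=(p*·0.0000+(1−p*)·63.0900)/1.17=11.6590; Δ=(0.0000−63.0900)/(324.2188−228.2500)=-0.6574; B=V−Δ·S=182.1726
Node (1,0) S=146.0800: V=(p*·66.4085+(1−p*)·120.4581)/1.17=66.7478; Δ=(66.4085−120.4581)/(182.6000−128.5504)=-1.0000; B=V−Δ·S=212.8278
Node (1,1) S=207.5000: V=(p*·11.6590+(1−p*)·66.4085)/1.17=20.0827; Δ=(11.6590−66.4085)/(259.3750−182.6000)=-0.7131; B=V−Δ·S=168.0543
Node (0,0) S=166.0000: V=(p*·20.0827+(1−p*)·66.7478)/1.17=25.7884; Δ=(20.0827−66.7478)/(207.5000−146.0800)=-0.7598; B=V−Δ·S=151.9103
Sanity check at the root: Δ(0,0)·S0 + B(0,0) reproduces V0 = 25.7884.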